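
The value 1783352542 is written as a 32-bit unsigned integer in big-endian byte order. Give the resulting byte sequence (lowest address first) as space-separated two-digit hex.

1783352542 in hexadecimal, padded to 32 bits, is 0x6A4BCCDE.
Split into bytes (most-significant first): 6A 4B CC DE.
In big-endian order the high byte comes first in memory.
So the memory order matches the most-significant-first order: 6A 4B CC DE.

6A 4B CC DE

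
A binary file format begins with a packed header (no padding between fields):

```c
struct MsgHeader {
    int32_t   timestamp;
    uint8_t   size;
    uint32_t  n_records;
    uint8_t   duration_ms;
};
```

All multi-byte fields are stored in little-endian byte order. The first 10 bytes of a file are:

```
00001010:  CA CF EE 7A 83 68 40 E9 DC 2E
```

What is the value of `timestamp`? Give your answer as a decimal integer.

`timestamp` is the first field, at byte offset 0, occupying 4 bytes.
Bytes at offsets 0..3: CA CF EE 7A.
In little-endian order the low byte comes first in memory.
Reassemble most-significant byte first: 7A EE CF CA → 0x7AEECFCA.
0x7AEECFCA = 2062471114.

2062471114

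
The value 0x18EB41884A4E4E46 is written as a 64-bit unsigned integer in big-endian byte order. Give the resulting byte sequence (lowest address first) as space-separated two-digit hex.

18 EB 41 88 4A 4E 4E 46

Split into bytes (most-significant first): 18 EB 41 88 4A 4E 4E 46.
Big-endian: lowest address holds the most-significant byte.
So the memory order matches the most-significant-first order: 18 EB 41 88 4A 4E 4E 46.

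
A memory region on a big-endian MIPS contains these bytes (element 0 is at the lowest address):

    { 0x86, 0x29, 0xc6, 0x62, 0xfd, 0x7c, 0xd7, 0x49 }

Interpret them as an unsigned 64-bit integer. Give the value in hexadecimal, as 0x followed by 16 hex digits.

Big-endian: lowest address holds the most-significant byte.
The bytes are already most-significant first: 0x8629C662FD7CD749.

0x8629C662FD7CD749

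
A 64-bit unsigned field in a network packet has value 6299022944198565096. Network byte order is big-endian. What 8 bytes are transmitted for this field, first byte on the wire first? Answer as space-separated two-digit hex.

57 6A 9F FE 7C FD 9C E8

6299022944198565096 in hexadecimal, padded to 64 bits, is 0x576A9FFE7CFD9CE8.
Split into bytes (most-significant first): 57 6A 9F FE 7C FD 9C E8.
Big-endian stores the most-significant byte at the lowest address.
So the memory order matches the most-significant-first order: 57 6A 9F FE 7C FD 9C E8.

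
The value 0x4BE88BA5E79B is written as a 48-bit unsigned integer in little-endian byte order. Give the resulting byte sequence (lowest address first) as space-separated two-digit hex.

9B E7 A5 8B E8 4B

Split into bytes (most-significant first): 4B E8 8B A5 E7 9B.
Little-endian stores the least-significant byte at the lowest address.
So at ascending addresses the bytes are 9B E7 A5 8B E8 4B.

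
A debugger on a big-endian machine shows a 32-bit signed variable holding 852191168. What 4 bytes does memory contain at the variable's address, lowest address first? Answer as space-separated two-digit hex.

852191168 in hexadecimal, padded to 32 bits, is 0x32CB67C0.
Split into bytes (most-significant first): 32 CB 67 C0.
Big-endian: lowest address holds the most-significant byte.
So the memory order matches the most-significant-first order: 32 CB 67 C0.

32 CB 67 C0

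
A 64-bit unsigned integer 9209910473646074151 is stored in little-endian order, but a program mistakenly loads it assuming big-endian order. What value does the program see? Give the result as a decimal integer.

9209910473646074151 in 64-bit hexadecimal is 0x7FD02CC792D2E927.
Stored little-endian, the bytes at ascending addresses are 27 E9 D2 92 C7 2C D0 7F.
Read back as big-endian, the last byte is least significant, giving 0x27E9D292C72CD07F.
0x27E9D292C72CD07F = 2876061364901433471.

2876061364901433471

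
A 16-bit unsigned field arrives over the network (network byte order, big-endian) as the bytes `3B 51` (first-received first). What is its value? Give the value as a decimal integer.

Big-endian: lowest address holds the most-significant byte.
The bytes are already most-significant first: 0x3B51.
0x3B51 = 15185.

15185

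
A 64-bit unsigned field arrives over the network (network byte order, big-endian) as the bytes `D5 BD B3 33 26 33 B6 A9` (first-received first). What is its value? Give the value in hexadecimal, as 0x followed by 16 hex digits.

0xD5BDB3332633B6A9

Big-endian stores the most-significant byte at the lowest address.
The bytes are already most-significant first: 0xD5BDB3332633B6A9.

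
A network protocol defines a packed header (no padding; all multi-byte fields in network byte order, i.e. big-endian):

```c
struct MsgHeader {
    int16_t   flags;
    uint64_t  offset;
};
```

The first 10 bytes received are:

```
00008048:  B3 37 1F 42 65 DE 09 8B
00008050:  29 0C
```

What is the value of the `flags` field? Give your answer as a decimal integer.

`flags` is the first field, at byte offset 0, occupying 2 bytes.
Bytes at offsets 0..1: B3 37.
In big-endian order the high byte comes first in memory.
The bytes are already most-significant first: 0xB337.
Top bit is set, so as a signed 16-bit value this is 0xB337 − 2^16 = -19657.

-19657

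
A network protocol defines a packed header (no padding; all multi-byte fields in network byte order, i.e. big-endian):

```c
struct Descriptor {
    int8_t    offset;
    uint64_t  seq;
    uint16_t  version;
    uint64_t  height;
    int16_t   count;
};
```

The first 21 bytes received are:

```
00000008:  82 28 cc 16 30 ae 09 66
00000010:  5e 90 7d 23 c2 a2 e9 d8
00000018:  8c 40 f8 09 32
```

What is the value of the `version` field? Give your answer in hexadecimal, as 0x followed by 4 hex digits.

`version` follows `offset` (1 B), `seq` (8 B), so it starts at offset 1 + 8 = 9 and occupies 2 bytes.
Bytes at offsets 9..10: 90 7D.
In big-endian order the high byte comes first in memory.
The bytes are already most-significant first: 0x907D.

0x907D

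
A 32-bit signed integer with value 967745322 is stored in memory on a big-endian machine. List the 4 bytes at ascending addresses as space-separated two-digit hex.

967745322 in hexadecimal, padded to 32 bits, is 0x39AE9F2A.
Split into bytes (most-significant first): 39 AE 9F 2A.
Big-endian stores the most-significant byte at the lowest address.
So the memory order matches the most-significant-first order: 39 AE 9F 2A.

39 AE 9F 2A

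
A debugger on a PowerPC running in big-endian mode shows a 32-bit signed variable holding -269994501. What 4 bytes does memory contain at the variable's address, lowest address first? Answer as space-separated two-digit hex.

EF E8 35 FB

Two's complement of -269994501 in 32 bits: 269994501 = 0x1017CA05; invert → 0xEFE835FA; add 1 → 0xEFE835FB.
Split into bytes (most-significant first): EF E8 35 FB.
Big-endian stores the most-significant byte at the lowest address.
So the memory order matches the most-significant-first order: EF E8 35 FB.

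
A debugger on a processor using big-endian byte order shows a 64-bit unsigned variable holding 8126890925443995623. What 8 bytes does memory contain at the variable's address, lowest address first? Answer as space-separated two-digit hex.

70 C8 84 3D 13 6F 57 E7

8126890925443995623 in hexadecimal, padded to 64 bits, is 0x70C8843D136F57E7.
Split into bytes (most-significant first): 70 C8 84 3D 13 6F 57 E7.
Big-endian: lowest address holds the most-significant byte.
So the memory order matches the most-significant-first order: 70 C8 84 3D 13 6F 57 E7.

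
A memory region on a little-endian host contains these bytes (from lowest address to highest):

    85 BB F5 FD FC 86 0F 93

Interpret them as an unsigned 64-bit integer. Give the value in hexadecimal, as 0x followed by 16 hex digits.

Little-endian: lowest address holds the least-significant byte.
Reassemble most-significant byte first: 93 0F 86 FC FD F5 BB 85 → 0x930F86FCFDF5BB85.

0x930F86FCFDF5BB85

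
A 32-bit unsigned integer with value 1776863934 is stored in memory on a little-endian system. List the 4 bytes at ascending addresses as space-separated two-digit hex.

BE CA E8 69

1776863934 in hexadecimal, padded to 32 bits, is 0x69E8CABE.
Split into bytes (most-significant first): 69 E8 CA BE.
Little-endian stores the least-significant byte at the lowest address.
So at ascending addresses the bytes are BE CA E8 69.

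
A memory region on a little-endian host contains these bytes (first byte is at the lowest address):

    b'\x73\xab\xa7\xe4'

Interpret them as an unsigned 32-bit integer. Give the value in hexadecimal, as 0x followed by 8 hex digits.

In little-endian order the low byte comes first in memory.
Reassemble most-significant byte first: E4 A7 AB 73 → 0xE4A7AB73.

0xE4A7AB73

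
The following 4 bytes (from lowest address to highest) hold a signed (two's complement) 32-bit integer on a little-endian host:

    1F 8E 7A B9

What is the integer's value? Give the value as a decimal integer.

-1183150561

Little-endian stores the least-significant byte at the lowest address.
Reassemble most-significant byte first: B9 7A 8E 1F → 0xB97A8E1F.
Top bit is set, so as a signed 32-bit value this is 0xB97A8E1F − 2^32 = -1183150561.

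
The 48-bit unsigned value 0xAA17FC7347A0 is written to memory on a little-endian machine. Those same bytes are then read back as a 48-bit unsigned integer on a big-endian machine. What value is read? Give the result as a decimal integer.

Stored little-endian, the bytes at ascending addresses are A0 47 73 FC 17 AA.
Read back as big-endian, the last byte is least significant, giving 0xA04773FC17AA.
0xA04773FC17AA = 176228749023146.

176228749023146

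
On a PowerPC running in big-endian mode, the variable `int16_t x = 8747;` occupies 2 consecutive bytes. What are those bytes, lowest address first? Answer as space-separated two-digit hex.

22 2B

8747 in hexadecimal, padded to 16 bits, is 0x222B.
Split into bytes (most-significant first): 22 2B.
In big-endian order the high byte comes first in memory.
So the memory order matches the most-significant-first order: 22 2B.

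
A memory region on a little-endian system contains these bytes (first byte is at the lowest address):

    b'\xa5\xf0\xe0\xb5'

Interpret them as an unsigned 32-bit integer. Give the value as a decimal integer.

3051417765

Little-endian stores the least-significant byte at the lowest address.
Reassemble most-significant byte first: B5 E0 F0 A5 → 0xB5E0F0A5.
0xB5E0F0A5 = 3051417765.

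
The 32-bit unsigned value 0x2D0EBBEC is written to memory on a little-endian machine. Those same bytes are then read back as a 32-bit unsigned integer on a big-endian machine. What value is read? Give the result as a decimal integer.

Stored little-endian, the bytes at ascending addresses are EC BB 0E 2D.
Read back as big-endian, the last byte is least significant, giving 0xECBB0E2D.
0xECBB0E2D = 3971681837.

3971681837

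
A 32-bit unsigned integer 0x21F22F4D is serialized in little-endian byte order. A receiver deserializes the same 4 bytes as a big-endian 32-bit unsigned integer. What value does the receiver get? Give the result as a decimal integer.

1294987809

Stored little-endian, the bytes at ascending addresses are 4D 2F F2 21.
Read back as big-endian, the last byte is least significant, giving 0x4D2FF221.
0x4D2FF221 = 1294987809.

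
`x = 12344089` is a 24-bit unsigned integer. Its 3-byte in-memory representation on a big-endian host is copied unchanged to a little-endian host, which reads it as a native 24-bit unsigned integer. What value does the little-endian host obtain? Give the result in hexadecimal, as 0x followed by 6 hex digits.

0x195BBC

12344089 in 24-bit hexadecimal is 0xBC5B19.
Stored big-endian, the bytes at ascending addresses are BC 5B 19.
Read back as little-endian, the first byte is least significant, giving 0x195BBC.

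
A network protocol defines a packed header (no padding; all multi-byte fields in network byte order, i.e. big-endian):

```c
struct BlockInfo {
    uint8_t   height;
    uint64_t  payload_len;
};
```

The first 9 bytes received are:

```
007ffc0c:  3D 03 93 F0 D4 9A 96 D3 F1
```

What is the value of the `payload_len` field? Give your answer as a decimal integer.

`payload_len` follows `height` (1 byte), so it starts at byte offset 1 and occupies 8 bytes.
Bytes at offsets 1..8: 03 93 F0 D4 9A 96 D3 F1.
Big-endian: lowest address holds the most-significant byte.
The bytes are already most-significant first: 0x0393F0D49A96D3F1.
0x0393F0D49A96D3F1 = 257814399607559153.

257814399607559153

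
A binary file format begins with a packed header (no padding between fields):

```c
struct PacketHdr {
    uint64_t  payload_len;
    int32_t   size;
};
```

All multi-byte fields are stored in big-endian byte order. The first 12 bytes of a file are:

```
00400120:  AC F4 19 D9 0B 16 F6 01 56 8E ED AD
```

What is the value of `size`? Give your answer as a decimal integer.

1452207533

`size` follows `payload_len` (8 bytes), so it starts at byte offset 8 and occupies 4 bytes.
Bytes at offsets 8..11: 56 8E ED AD.
Big-endian: lowest address holds the most-significant byte.
The bytes are already most-significant first: 0x568EEDAD.
0x568EEDAD = 1452207533.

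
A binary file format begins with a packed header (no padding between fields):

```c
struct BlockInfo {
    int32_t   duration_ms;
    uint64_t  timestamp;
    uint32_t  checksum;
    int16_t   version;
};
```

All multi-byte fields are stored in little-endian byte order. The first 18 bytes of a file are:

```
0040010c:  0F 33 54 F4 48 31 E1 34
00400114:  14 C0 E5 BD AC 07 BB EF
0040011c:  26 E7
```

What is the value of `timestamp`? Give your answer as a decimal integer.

13683554235854172488

`timestamp` follows `duration_ms` (4 bytes), so it starts at byte offset 4 and occupies 8 bytes.
Bytes at offsets 4..11: 48 31 E1 34 14 C0 E5 BD.
Little-endian stores the least-significant byte at the lowest address.
Reassemble most-significant byte first: BD E5 C0 14 34 E1 31 48 → 0xBDE5C01434E13148.
0xBDE5C01434E13148 = 13683554235854172488.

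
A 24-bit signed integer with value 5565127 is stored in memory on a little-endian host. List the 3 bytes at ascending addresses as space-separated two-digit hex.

5565127 in hexadecimal, padded to 24 bits, is 0x54EAC7.
Split into bytes (most-significant first): 54 EA C7.
Little-endian: lowest address holds the least-significant byte.
So at ascending addresses the bytes are C7 EA 54.

C7 EA 54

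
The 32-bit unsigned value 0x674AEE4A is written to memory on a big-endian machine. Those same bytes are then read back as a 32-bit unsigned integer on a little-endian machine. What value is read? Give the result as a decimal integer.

Stored big-endian, the bytes at ascending addresses are 67 4A EE 4A.
Read back as little-endian, the first byte is least significant, giving 0x4AEE4A67.
0x4AEE4A67 = 1257130599.

1257130599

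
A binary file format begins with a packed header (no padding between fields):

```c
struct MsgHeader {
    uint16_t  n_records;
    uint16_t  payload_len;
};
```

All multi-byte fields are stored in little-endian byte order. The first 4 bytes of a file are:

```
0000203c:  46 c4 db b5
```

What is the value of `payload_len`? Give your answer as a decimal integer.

46555

`payload_len` follows `n_records` (2 bytes), so it starts at byte offset 2 and occupies 2 bytes.
Bytes at offsets 2..3: DB B5.
Little-endian: lowest address holds the least-significant byte.
Reassemble most-significant byte first: B5 DB → 0xB5DB.
0xB5DB = 46555.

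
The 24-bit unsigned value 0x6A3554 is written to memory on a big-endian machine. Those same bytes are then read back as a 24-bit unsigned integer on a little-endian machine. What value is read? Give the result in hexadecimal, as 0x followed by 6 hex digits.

0x54356A

Stored big-endian, the bytes at ascending addresses are 6A 35 54.
Read back as little-endian, the first byte is least significant, giving 0x54356A.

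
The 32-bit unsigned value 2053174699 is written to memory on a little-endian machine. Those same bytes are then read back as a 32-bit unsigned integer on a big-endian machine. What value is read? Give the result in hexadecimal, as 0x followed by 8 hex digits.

0xABF5607A

2053174699 in 32-bit hexadecimal is 0x7A60F5AB.
Stored little-endian, the bytes at ascending addresses are AB F5 60 7A.
Read back as big-endian, the last byte is least significant, giving 0xABF5607A.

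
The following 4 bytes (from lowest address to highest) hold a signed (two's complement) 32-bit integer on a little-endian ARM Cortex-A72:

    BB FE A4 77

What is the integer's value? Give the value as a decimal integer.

Little-endian stores the least-significant byte at the lowest address.
Reassemble most-significant byte first: 77 A4 FE BB → 0x77A4FEBB.
0x77A4FEBB = 2007301819.

2007301819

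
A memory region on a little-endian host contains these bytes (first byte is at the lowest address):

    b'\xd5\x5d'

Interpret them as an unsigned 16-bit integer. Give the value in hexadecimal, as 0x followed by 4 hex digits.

In little-endian order the low byte comes first in memory.
Reassemble most-significant byte first: 5D D5 → 0x5DD5.

0x5DD5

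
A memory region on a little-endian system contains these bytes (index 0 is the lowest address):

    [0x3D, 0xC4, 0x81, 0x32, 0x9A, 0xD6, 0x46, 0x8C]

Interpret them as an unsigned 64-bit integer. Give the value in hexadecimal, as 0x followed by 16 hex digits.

In little-endian order the low byte comes first in memory.
Reassemble most-significant byte first: 8C 46 D6 9A 32 81 C4 3D → 0x8C46D69A3281C43D.

0x8C46D69A3281C43D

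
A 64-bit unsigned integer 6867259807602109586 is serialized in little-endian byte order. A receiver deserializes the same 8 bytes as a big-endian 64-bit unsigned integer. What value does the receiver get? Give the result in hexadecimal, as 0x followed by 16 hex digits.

6867259807602109586 in 64-bit hexadecimal is 0x5F4D68692470EC92.
Stored little-endian, the bytes at ascending addresses are 92 EC 70 24 69 68 4D 5F.
Read back as big-endian, the last byte is least significant, giving 0x92EC702469684D5F.

0x92EC702469684D5F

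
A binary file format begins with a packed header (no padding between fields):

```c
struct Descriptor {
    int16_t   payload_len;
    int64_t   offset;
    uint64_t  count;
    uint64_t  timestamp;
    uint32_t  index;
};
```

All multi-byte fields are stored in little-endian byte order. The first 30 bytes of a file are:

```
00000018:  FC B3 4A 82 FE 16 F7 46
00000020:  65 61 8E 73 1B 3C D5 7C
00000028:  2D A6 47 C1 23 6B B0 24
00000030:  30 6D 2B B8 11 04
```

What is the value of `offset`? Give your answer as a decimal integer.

`offset` follows `payload_len` (2 bytes), so it starts at byte offset 2 and occupies 8 bytes.
Bytes at offsets 2..9: 4A 82 FE 16 F7 46 65 61.
Little-endian stores the least-significant byte at the lowest address.
Reassemble most-significant byte first: 61 65 46 F7 16 FE 82 4A → 0x616546F716FE824A.
0x616546F716FE824A = 7018093621383430730.

7018093621383430730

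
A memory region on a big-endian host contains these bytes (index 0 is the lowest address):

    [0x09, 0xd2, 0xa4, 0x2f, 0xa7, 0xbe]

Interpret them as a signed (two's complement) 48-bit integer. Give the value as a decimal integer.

10800302368702

Big-endian: lowest address holds the most-significant byte.
The bytes are already most-significant first: 0x09D2A42FA7BE.
0x09D2A42FA7BE = 10800302368702.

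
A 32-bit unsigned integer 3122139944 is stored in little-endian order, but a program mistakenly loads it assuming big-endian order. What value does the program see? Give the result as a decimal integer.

3122139944 in 32-bit hexadecimal is 0xBA181328.
Stored little-endian, the bytes at ascending addresses are 28 13 18 BA.
Read back as big-endian, the last byte is least significant, giving 0x281318BA.
0x281318BA = 672340154.

672340154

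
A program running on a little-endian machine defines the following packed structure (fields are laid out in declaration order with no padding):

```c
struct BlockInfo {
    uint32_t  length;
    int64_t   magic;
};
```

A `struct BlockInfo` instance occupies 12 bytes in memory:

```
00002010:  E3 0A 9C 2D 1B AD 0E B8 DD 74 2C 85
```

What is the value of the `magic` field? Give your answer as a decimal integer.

`magic` follows `length` (4 bytes), so it starts at byte offset 4 and occupies 8 bytes.
Bytes at offsets 4..11: 1B AD 0E B8 DD 74 2C 85.
Little-endian stores the least-significant byte at the lowest address.
Reassemble most-significant byte first: 85 2C 74 DD B8 0E AD 1B → 0x852C74DDB80EAD1B.
Top bit is set, so as a signed 64-bit value this is 0x852C74DDB80EAD1B − 2^64 = -8850570672065303269.

-8850570672065303269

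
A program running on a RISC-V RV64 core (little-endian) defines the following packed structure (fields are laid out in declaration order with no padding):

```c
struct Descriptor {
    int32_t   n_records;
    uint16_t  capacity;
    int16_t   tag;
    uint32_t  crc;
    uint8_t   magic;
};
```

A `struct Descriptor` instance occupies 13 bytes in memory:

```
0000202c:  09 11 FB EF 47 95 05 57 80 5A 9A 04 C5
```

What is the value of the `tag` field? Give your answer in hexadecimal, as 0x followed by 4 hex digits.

`tag` follows `n_records` (4 B), `capacity` (2 B), so it starts at offset 4 + 2 = 6 and occupies 2 bytes.
Bytes at offsets 6..7: 05 57.
In little-endian order the low byte comes first in memory.
Reassemble most-significant byte first: 57 05 → 0x5705.

0x5705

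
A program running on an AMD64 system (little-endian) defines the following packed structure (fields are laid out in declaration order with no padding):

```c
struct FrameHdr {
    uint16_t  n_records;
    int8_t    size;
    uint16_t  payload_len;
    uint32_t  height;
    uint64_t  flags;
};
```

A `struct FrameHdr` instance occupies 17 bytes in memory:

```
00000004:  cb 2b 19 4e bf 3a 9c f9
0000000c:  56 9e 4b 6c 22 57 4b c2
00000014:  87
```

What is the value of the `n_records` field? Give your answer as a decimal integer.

`n_records` is the first field, at byte offset 0, occupying 2 bytes.
Bytes at offsets 0..1: CB 2B.
Little-endian stores the least-significant byte at the lowest address.
Reassemble most-significant byte first: 2B CB → 0x2BCB.
0x2BCB = 11211.

11211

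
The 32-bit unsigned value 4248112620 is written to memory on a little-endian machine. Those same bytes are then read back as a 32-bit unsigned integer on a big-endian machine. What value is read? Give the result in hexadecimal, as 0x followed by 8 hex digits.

4248112620 in 32-bit hexadecimal is 0xFD350DEC.
Stored little-endian, the bytes at ascending addresses are EC 0D 35 FD.
Read back as big-endian, the last byte is least significant, giving 0xEC0D35FD.

0xEC0D35FD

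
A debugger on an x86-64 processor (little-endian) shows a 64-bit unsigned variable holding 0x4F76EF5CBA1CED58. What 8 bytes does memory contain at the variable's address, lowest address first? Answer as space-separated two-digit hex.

Split into bytes (most-significant first): 4F 76 EF 5C BA 1C ED 58.
In little-endian order the low byte comes first in memory.
So at ascending addresses the bytes are 58 ED 1C BA 5C EF 76 4F.

58 ED 1C BA 5C EF 76 4F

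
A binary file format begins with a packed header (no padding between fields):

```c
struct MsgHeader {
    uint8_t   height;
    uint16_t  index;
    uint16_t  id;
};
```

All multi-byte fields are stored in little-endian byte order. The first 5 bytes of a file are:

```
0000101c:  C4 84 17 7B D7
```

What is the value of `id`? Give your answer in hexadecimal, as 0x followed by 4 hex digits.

0xD77B

`id` follows `height` (1 B), `index` (2 B), so it starts at offset 1 + 2 = 3 and occupies 2 bytes.
Bytes at offsets 3..4: 7B D7.
In little-endian order the low byte comes first in memory.
Reassemble most-significant byte first: D7 7B → 0xD77B.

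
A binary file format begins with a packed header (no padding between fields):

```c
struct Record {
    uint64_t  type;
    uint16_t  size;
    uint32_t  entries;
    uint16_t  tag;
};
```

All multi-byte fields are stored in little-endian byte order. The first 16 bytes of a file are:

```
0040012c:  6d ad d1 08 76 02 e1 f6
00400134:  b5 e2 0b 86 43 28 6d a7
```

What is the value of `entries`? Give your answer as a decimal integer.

`entries` follows `type` (8 B), `size` (2 B), so it starts at offset 8 + 2 = 10 and occupies 4 bytes.
Bytes at offsets 10..13: 0B 86 43 28.
Little-endian stores the least-significant byte at the lowest address.
Reassemble most-significant byte first: 28 43 86 0B → 0x2843860B.
0x2843860B = 675513867.

675513867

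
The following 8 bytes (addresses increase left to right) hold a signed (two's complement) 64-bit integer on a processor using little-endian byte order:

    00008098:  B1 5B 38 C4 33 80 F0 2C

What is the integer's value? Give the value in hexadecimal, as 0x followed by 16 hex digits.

0x2CF08033C4385BB1

Little-endian: lowest address holds the least-significant byte.
Reassemble most-significant byte first: 2C F0 80 33 C4 38 5B B1 → 0x2CF08033C4385BB1.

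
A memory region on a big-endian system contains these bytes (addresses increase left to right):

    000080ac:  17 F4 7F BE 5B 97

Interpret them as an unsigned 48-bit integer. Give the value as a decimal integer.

Big-endian: lowest address holds the most-significant byte.
The bytes are already most-significant first: 0x17F47FBE5B97.
0x17F47FBE5B97 = 26338882640791.

26338882640791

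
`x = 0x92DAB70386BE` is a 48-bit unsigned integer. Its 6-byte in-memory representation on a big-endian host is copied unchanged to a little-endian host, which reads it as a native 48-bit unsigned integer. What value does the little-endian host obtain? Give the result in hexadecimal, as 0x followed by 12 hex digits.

Stored big-endian, the bytes at ascending addresses are 92 DA B7 03 86 BE.
Read back as little-endian, the first byte is least significant, giving 0xBE8603B7DA92.

0xBE8603B7DA92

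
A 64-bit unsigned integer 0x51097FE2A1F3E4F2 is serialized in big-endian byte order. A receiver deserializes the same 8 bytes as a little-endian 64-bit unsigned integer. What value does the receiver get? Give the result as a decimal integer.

Stored big-endian, the bytes at ascending addresses are 51 09 7F E2 A1 F3 E4 F2.
Read back as little-endian, the first byte is least significant, giving 0xF2E4F3A1E27F0951.
0xF2E4F3A1E27F0951 = 17502381928483850577.

17502381928483850577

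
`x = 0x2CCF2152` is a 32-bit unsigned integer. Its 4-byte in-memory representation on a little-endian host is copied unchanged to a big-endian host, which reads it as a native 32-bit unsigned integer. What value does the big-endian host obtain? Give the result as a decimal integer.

1377947436

Stored little-endian, the bytes at ascending addresses are 52 21 CF 2C.
Read back as big-endian, the last byte is least significant, giving 0x5221CF2C.
0x5221CF2C = 1377947436.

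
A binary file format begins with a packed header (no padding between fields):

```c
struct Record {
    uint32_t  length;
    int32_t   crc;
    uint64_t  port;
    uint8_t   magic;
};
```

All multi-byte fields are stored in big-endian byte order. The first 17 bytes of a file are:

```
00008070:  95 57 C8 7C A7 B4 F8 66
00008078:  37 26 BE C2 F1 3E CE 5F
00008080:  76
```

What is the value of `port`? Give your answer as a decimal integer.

3974073465681399391

`port` follows `length` (4 B), `crc` (4 B), so it starts at offset 4 + 4 = 8 and occupies 8 bytes.
Bytes at offsets 8..15: 37 26 BE C2 F1 3E CE 5F.
Big-endian: lowest address holds the most-significant byte.
The bytes are already most-significant first: 0x3726BEC2F13ECE5F.
0x3726BEC2F13ECE5F = 3974073465681399391.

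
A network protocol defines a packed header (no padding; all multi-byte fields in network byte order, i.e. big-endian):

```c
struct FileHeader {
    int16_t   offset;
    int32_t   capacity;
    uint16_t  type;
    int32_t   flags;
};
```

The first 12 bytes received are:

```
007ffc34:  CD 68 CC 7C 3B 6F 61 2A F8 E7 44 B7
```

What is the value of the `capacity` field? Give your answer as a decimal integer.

`capacity` follows `offset` (2 bytes), so it starts at byte offset 2 and occupies 4 bytes.
Bytes at offsets 2..5: CC 7C 3B 6F.
Big-endian: lowest address holds the most-significant byte.
The bytes are already most-significant first: 0xCC7C3B6F.
Top bit is set, so as a signed 32-bit value this is 0xCC7C3B6F − 2^32 = -864273553.

-864273553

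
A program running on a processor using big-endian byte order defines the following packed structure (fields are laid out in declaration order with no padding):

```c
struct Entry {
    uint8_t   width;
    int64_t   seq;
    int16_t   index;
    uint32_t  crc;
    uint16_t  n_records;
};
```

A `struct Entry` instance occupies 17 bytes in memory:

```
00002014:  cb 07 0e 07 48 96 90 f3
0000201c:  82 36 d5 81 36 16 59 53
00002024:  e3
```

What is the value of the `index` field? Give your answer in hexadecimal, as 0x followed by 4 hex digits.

0x36D5

`index` follows `width` (1 B), `seq` (8 B), so it starts at offset 1 + 8 = 9 and occupies 2 bytes.
Bytes at offsets 9..10: 36 D5.
In big-endian order the high byte comes first in memory.
The bytes are already most-significant first: 0x36D5.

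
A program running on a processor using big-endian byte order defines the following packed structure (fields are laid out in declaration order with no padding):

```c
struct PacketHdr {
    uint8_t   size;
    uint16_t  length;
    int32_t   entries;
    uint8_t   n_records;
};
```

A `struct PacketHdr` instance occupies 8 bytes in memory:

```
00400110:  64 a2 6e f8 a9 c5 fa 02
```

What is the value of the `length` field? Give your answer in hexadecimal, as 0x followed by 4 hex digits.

0xA26E

`length` follows `size` (1 byte), so it starts at byte offset 1 and occupies 2 bytes.
Bytes at offsets 1..2: A2 6E.
Big-endian: lowest address holds the most-significant byte.
The bytes are already most-significant first: 0xA26E.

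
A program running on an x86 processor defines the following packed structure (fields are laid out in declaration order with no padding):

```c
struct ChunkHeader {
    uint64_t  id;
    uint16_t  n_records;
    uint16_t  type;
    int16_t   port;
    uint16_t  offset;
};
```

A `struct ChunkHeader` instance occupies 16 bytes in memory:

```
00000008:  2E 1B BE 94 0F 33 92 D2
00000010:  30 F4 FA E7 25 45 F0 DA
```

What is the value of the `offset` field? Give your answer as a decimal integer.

`offset` follows `id` (8 B), `n_records` (2 B), `type` (2 B), `port` (2 B), so it starts at offset 8 + 2 + 2 + 2 = 14 and occupies 2 bytes.
Bytes at offsets 14..15: F0 DA.
In little-endian order the low byte comes first in memory.
Reassemble most-significant byte first: DA F0 → 0xDAF0.
0xDAF0 = 56048.

56048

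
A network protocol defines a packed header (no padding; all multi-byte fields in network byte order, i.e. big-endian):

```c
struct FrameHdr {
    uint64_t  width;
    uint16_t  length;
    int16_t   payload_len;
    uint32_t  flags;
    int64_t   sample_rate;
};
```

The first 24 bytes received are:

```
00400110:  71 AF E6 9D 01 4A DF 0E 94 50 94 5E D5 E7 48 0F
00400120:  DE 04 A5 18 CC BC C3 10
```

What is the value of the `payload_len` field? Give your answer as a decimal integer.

`payload_len` follows `width` (8 B), `length` (2 B), so it starts at offset 8 + 2 = 10 and occupies 2 bytes.
Bytes at offsets 10..11: 94 5E.
In big-endian order the high byte comes first in memory.
The bytes are already most-significant first: 0x945E.
Top bit is set, so as a signed 16-bit value this is 0x945E − 2^16 = -27554.

-27554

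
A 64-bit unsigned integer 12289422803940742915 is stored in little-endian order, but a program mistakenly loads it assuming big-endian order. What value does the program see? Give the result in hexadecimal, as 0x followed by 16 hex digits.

12289422803940742915 in 64-bit hexadecimal is 0xAA8CCCED93791703.
Stored little-endian, the bytes at ascending addresses are 03 17 79 93 ED CC 8C AA.
Read back as big-endian, the last byte is least significant, giving 0x03177993EDCC8CAA.

0x03177993EDCC8CAA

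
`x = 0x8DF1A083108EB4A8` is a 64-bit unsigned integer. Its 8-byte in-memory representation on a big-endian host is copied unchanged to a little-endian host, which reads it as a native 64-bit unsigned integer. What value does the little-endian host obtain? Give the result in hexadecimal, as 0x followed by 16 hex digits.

0xA8B48E1083A0F18D

Stored big-endian, the bytes at ascending addresses are 8D F1 A0 83 10 8E B4 A8.
Read back as little-endian, the first byte is least significant, giving 0xA8B48E1083A0F18D.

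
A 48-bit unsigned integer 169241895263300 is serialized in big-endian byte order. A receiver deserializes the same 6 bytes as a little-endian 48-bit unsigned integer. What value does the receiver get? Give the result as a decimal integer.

75162140798105

169241895263300 in 48-bit hexadecimal is 0x99ECB30C5C44.
Stored big-endian, the bytes at ascending addresses are 99 EC B3 0C 5C 44.
Read back as little-endian, the first byte is least significant, giving 0x445C0CB3EC99.
0x445C0CB3EC99 = 75162140798105.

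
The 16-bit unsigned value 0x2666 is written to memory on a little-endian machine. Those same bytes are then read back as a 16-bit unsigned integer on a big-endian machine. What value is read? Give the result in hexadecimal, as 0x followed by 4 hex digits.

0x6626

Stored little-endian, the bytes at ascending addresses are 66 26.
Read back as big-endian, the last byte is least significant, giving 0x6626.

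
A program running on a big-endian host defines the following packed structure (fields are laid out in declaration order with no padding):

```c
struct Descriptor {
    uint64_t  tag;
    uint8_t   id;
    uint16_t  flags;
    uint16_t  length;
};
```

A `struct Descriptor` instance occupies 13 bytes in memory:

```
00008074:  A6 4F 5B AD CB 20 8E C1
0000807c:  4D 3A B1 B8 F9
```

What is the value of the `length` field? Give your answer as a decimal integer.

`length` follows `tag` (8 B), `id` (1 B), `flags` (2 B), so it starts at offset 8 + 1 + 2 = 11 and occupies 2 bytes.
Bytes at offsets 11..12: B8 F9.
In big-endian order the high byte comes first in memory.
The bytes are already most-significant first: 0xB8F9.
0xB8F9 = 47353.

47353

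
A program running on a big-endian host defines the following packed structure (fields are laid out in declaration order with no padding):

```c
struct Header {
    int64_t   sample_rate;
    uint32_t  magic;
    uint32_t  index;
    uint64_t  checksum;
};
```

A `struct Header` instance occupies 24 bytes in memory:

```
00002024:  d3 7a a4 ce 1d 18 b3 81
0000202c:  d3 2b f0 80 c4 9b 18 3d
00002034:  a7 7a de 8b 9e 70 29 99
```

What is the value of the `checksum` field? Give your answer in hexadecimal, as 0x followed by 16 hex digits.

0xA77ADE8B9E702999

`checksum` follows `sample_rate` (8 B), `magic` (4 B), `index` (4 B), so it starts at offset 8 + 4 + 4 = 16 and occupies 8 bytes.
Bytes at offsets 16..23: A7 7A DE 8B 9E 70 29 99.
In big-endian order the high byte comes first in memory.
The bytes are already most-significant first: 0xA77ADE8B9E702999.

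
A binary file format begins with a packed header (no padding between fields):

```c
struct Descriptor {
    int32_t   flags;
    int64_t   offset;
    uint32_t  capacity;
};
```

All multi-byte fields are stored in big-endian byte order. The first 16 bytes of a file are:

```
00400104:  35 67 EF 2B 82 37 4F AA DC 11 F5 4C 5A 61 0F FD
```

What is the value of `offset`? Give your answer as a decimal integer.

-9063688129804634804

`offset` follows `flags` (4 bytes), so it starts at byte offset 4 and occupies 8 bytes.
Bytes at offsets 4..11: 82 37 4F AA DC 11 F5 4C.
In big-endian order the high byte comes first in memory.
The bytes are already most-significant first: 0x82374FAADC11F54C.
Top bit is set, so as a signed 64-bit value this is 0x82374FAADC11F54C − 2^64 = -9063688129804634804.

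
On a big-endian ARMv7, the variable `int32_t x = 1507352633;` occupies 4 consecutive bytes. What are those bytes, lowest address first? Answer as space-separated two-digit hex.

1507352633 in hexadecimal, padded to 32 bits, is 0x59D86039.
Split into bytes (most-significant first): 59 D8 60 39.
Big-endian stores the most-significant byte at the lowest address.
So the memory order matches the most-significant-first order: 59 D8 60 39.

59 D8 60 39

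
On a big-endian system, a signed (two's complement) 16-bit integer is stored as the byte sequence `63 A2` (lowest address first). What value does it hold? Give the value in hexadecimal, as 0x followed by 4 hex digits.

0x63A2

In big-endian order the high byte comes first in memory.
The bytes are already most-significant first: 0x63A2.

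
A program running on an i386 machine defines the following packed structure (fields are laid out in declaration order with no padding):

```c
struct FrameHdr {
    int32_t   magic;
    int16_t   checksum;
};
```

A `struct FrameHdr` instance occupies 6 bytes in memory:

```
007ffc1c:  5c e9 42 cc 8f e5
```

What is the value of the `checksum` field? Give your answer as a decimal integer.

-6769

`checksum` follows `magic` (4 bytes), so it starts at byte offset 4 and occupies 2 bytes.
Bytes at offsets 4..5: 8F E5.
Little-endian stores the least-significant byte at the lowest address.
Reassemble most-significant byte first: E5 8F → 0xE58F.
Top bit is set, so as a signed 16-bit value this is 0xE58F − 2^16 = -6769.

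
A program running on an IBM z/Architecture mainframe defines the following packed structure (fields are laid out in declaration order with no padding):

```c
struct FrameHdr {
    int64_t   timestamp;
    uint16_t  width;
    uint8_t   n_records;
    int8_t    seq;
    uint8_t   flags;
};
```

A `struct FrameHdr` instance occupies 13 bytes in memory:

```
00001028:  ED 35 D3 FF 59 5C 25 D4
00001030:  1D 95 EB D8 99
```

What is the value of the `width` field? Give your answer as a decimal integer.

`width` follows `timestamp` (8 bytes), so it starts at byte offset 8 and occupies 2 bytes.
Bytes at offsets 8..9: 1D 95.
Big-endian stores the most-significant byte at the lowest address.
The bytes are already most-significant first: 0x1D95.
0x1D95 = 7573.

7573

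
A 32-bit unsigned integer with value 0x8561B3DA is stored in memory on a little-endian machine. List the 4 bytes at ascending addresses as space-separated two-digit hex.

Split into bytes (most-significant first): 85 61 B3 DA.
In little-endian order the low byte comes first in memory.
So at ascending addresses the bytes are DA B3 61 85.

DA B3 61 85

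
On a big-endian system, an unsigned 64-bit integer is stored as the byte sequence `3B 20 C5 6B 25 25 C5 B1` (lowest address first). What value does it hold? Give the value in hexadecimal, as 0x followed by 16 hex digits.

0x3B20C56B2525C5B1

In big-endian order the high byte comes first in memory.
The bytes are already most-significant first: 0x3B20C56B2525C5B1.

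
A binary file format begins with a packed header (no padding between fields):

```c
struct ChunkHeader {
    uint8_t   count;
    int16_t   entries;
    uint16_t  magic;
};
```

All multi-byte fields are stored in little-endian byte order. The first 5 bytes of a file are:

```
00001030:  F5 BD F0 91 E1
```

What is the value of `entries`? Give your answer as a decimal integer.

`entries` follows `count` (1 byte), so it starts at byte offset 1 and occupies 2 bytes.
Bytes at offsets 1..2: BD F0.
In little-endian order the low byte comes first in memory.
Reassemble most-significant byte first: F0 BD → 0xF0BD.
Top bit is set, so as a signed 16-bit value this is 0xF0BD − 2^16 = -3907.

-3907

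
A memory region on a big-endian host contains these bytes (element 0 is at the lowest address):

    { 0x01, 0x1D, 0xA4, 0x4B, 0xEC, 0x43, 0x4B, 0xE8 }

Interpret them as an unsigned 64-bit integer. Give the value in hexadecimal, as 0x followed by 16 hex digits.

0x011DA44BEC434BE8

In big-endian order the high byte comes first in memory.
The bytes are already most-significant first: 0x011DA44BEC434BE8.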